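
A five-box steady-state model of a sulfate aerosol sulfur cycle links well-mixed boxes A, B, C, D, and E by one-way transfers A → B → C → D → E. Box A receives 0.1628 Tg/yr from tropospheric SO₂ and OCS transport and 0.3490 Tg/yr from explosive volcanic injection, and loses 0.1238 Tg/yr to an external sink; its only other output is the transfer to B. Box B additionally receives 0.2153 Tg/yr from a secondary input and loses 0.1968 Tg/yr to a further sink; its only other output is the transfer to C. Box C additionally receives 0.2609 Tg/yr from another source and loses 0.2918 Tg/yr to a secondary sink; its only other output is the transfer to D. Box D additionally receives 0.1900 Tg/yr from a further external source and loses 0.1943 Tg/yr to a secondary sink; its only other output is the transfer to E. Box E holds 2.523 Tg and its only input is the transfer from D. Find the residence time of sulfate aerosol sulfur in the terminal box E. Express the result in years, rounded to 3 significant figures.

Box A: F(A→B) = (0.1628 + 0.3490) − 0.1238 = 0.38800 Tg/yr.
Box B: F(B→C) = (0.38800 + 0.2153) − 0.1968 = 0.40650 Tg/yr.
Box C: F(C→D) = (0.40650 + 0.2609) − 0.2918 = 0.37560 Tg/yr.
Box D: F(D→E) = (0.37560 + 0.1900) − 0.1943 = 0.37130 Tg/yr.
Box E throughput = its input = 0.37130 Tg/yr; τ = 2.523 / 0.37130 = 6.795 yr.

6.80 yr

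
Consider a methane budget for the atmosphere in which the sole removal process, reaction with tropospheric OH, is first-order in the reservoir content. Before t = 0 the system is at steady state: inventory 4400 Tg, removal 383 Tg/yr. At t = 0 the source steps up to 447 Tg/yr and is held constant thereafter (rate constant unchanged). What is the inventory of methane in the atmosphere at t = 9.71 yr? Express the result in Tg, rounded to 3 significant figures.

4820 Tg

The sink rate constant is k = F₀/M₀ = 383/4400 = 0.08705 yr⁻¹.
Solving dM/dt = F₁ − kM with M(0) = M₀ gives M(t) = F₁/k + (M₀ − F₁/k)·e^(−kt).
F₁/k = 447/0.08705 = 5135.2 Tg; kt = 0.08705 × 9.71 = 0.8452, e^(−kt) = 0.4295.
M(9.71) = 5135.2 + (4400 − 5135.2) × 0.4295 = 5135.2 − 315.8 = 4819.5 Tg.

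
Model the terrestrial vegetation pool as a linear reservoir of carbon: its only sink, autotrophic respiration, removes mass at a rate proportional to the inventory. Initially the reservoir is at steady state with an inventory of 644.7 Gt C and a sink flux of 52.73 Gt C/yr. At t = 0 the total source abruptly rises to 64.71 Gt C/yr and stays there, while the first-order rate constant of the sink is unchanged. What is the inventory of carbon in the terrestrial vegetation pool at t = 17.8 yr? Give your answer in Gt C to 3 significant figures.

757 Gt C

The sink rate constant is k = F₀/M₀ = 52.73/644.7 = 0.08179 yr⁻¹.
Solving dM/dt = F₁ − kM with M(0) = M₀ gives M(t) = F₁/k + (M₀ − F₁/k)·e^(−kt).
F₁/k = 64.71/0.08179 = 791.17 Gt C; kt = 0.08179 × 17.8 = 1.456, e^(−kt) = 0.2332.
M(17.8) = 791.17 + (644.7 − 791.17) × 0.2332 = 791.17 − 34.16 = 757.02 Gt C.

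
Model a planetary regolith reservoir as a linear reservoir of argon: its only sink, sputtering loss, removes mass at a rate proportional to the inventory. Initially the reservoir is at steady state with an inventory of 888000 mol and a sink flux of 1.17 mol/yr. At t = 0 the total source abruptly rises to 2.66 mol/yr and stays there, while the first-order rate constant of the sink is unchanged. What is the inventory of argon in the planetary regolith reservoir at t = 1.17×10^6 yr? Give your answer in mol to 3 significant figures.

Residence time τ = M₀/F₀ = 759000 yr. The eventual steady state is M_∞ = M₀·(F₁/F₀) = 888000 × 2.66/1.17 = 2.0189×10^6 mol.
The anomaly ΔM(t) = M(t) − M_∞ decays as ΔM₀·e^(−t/τ) with ΔM₀ = 888000 − 2.0189×10^6 = −1.131×10^6 mol.
At t = 1.17×10^6 yr, e^(−t/τ) = e^(−1.542) = 0.2140, so ΔM = −242100 mol and M = 2.0189×10^6 − 242100 = 1.7768×10^6 mol.

1.78×10^6 mol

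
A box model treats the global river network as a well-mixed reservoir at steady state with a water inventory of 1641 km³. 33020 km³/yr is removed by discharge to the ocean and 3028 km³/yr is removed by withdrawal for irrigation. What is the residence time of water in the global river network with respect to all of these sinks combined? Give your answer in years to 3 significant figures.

Total removal flux = 33020 + 3028 = 36048 km³/yr.
τ = M / ΣF_out = 1641 / 36048 = 0.04552 yr.

0.0455 yr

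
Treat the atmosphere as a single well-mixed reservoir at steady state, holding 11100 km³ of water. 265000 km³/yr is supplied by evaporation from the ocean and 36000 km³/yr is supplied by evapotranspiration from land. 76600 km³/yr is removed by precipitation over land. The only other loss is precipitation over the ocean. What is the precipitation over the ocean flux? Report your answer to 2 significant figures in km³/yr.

220000 km³/yr

At steady state ΣF_in = ΣF_out.
ΣF_in = 265000 + 36000 = 301000 km³/yr.
Precipitation over the ocean flux = ΣF_in − (76600) = 301000 − 76600 = 224400 km³/yr.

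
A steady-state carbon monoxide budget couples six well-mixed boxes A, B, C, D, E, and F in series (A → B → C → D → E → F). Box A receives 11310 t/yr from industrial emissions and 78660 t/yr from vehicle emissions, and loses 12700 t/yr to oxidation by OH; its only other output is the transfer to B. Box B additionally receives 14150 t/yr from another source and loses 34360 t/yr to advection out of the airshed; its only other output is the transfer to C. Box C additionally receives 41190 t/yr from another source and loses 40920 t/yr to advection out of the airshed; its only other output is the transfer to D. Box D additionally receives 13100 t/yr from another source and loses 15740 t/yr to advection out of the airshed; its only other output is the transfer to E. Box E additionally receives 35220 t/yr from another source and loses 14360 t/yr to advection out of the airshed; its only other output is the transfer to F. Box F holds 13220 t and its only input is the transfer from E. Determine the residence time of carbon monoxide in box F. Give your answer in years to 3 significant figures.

Box A: F(A→B) = (11310 + 78660) − 12700 = 77270 t/yr.
Box B: F(B→C) = (77270 + 14150) − 34360 = 57060 t/yr.
Box C: F(C→D) = (57060 + 41190) − 40920 = 57330 t/yr.
Box D: F(D→E) = (57330 + 13100) − 15740 = 54690 t/yr.
Box E: F(E→F) = (54690 + 35220) − 14360 = 75550 t/yr.
Box F throughput = its input = 75550 t/yr; τ = 13220 / 75550 = 0.1750 yr.

0.175 yr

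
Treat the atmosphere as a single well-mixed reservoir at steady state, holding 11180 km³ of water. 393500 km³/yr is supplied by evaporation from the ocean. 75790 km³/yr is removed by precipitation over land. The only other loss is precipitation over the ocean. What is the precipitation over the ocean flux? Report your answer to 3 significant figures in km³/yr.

At steady state ΣF_in = ΣF_out.
ΣF_in = 393500 km³/yr.
Precipitation over the ocean flux = ΣF_in − (75790) = 393500 − 75790 = 317700 km³/yr.

318000 km³/yr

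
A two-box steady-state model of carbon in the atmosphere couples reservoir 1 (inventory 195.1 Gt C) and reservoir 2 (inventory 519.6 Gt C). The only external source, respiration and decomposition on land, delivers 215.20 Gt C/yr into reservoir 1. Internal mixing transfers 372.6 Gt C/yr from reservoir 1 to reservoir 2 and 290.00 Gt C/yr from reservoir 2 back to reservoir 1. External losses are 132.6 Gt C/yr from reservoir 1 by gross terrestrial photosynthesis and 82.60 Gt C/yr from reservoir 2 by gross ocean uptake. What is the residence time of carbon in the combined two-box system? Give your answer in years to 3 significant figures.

3.32 yr

For the system as a whole, the A↔B exchange is internal and contributes nothing to the throughput; only the external sinks remove mass.
M_total = 195.1 + 519.6 = 714.70 Gt C.
ΣF_external_out = 132.6 + 82.60 = 215.20 Gt C/yr.
τ = M_total / ΣF_ext = 714.70 / 215.20 = 3.321 yr.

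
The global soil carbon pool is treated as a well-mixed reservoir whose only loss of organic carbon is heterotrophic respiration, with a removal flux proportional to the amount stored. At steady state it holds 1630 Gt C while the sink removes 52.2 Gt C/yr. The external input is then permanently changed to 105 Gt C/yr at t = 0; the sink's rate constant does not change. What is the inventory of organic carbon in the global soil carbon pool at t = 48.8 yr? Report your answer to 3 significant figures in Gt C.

2930 Gt C

τ = M₀/F₀ = 1630/52.2 = 31.23 yr; rate constant k = 1/τ.
New steady state M_∞ = F₁/k = F₁·τ = 105 × 31.23 = 3278.7 Gt C.
M(t) = M_∞ + (M₀ − M_∞)·e^(−t/τ); t/τ = 48.8/31.23 = 1.563, so e^(−t/τ) = 0.2095.
M(t) = 3278.7 − 1649 × 0.2095 = 2933.2 Gt C.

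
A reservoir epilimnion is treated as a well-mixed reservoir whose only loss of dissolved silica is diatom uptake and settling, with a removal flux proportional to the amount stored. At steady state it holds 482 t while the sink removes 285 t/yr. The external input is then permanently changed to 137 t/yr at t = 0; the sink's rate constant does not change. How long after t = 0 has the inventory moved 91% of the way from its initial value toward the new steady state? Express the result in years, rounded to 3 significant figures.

τ = M₀/F₀ = 482/285 = 1.691 yr.
The remaining gap fraction is e^(−t/τ); 91% covered ⇒ e^(−t/τ) = 0.0900.
t = −τ ln(0.0900) = 1.691 × 2.408 = 4.072 yr.

4.07 yr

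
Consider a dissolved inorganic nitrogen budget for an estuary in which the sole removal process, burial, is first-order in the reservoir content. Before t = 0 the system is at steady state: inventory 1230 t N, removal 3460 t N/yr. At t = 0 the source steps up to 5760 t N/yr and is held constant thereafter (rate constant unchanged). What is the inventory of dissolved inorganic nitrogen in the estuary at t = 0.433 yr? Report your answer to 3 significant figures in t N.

τ = M₀/F₀ = 1230/3460 = 0.3555 yr; rate constant k = 1/τ.
New steady state M_∞ = F₁/k = F₁·τ = 5760 × 0.3555 = 2047.6 t N.
M(t) = M_∞ + (M₀ − M_∞)·e^(−t/τ); t/τ = 0.433/0.3555 = 1.218, so e^(−t/τ) = 0.2958.
M(t) = 2047.6 − 817.6 × 0.2958 = 1805.8 t N.

1810 t N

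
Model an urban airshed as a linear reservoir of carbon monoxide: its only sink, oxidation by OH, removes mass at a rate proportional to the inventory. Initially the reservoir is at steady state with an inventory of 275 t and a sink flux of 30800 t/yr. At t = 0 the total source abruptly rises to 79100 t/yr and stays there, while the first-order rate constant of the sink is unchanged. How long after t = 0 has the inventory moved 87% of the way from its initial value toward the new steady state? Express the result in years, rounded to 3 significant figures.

0.0182 yr

τ = M₀/F₀ = 275/30800 = 0.008929 yr.
The remaining gap fraction is e^(−t/τ); 87% covered ⇒ e^(−t/τ) = 0.130.
t = −τ ln(0.130) = 0.008929 × 2.040 = 0.01822 yr.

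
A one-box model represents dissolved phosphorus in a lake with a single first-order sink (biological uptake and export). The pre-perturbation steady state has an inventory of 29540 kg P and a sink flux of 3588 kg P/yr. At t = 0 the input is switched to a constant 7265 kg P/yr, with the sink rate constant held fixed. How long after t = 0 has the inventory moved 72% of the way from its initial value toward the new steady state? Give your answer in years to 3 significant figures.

τ = M₀/F₀ = 29540/3588 = 8.233 yr.
The remaining gap fraction is e^(−t/τ); 72% covered ⇒ e^(−t/τ) = 0.280.
t = −τ ln(0.280) = 8.233 × 1.273 = 10.48 yr.

10.5 yr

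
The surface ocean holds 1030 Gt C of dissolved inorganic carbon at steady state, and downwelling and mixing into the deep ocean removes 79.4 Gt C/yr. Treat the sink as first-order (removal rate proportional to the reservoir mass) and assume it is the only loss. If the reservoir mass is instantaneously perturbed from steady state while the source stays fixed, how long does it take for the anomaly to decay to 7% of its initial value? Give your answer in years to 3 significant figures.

34.5 yr

For a linear reservoir the anomaly decays as exp(−t/τ) with τ = M/F = 1030/79.4 = 12.97 yr.
exp(−t/τ) = 0.07 ⇒ t = −τ ln(0.07) = 12.97 × 2.659 = 34.50 yr.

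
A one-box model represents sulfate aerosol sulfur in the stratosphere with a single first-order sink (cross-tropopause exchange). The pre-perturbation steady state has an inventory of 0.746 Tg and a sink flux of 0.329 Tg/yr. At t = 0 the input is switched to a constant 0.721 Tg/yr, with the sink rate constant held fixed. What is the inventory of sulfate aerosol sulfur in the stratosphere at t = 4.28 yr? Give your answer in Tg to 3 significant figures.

The sink rate constant is k = F₀/M₀ = 0.329/0.746 = 0.4410 yr⁻¹.
Solving dM/dt = F₁ − kM with M(0) = M₀ gives M(t) = F₁/k + (M₀ − F₁/k)·e^(−kt).
F₁/k = 0.721/0.4410 = 1.6349 Tg; kt = 0.4410 × 4.28 = 1.888, e^(−kt) = 0.1514.
M(4.28) = 1.6349 + (0.746 − 1.6349) × 0.1514 = 1.6349 − 0.1346 = 1.5002 Tg.

1.50 Tg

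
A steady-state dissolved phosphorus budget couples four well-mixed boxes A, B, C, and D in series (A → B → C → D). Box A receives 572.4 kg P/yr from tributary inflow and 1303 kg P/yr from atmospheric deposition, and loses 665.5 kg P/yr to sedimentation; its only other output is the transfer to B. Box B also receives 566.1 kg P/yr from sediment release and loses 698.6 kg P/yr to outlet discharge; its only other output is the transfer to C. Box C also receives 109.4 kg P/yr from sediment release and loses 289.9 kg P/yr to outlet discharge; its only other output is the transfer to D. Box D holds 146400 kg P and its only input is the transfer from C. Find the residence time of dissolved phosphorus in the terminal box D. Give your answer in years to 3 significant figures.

Box A: F(A→B) = (572.4 + 1303) − 665.5 = 1209.9 kg P/yr.
Box B: F(B→C) = (1209.9 + 566.1) − 698.6 = 1077.4 kg P/yr.
Box C: F(C→D) = (1077.4 + 109.4) − 289.9 = 896.90 kg P/yr.
Box D throughput = its input = 896.90 kg P/yr; τ = 146400 / 896.90 = 163.2 yr.

163 yr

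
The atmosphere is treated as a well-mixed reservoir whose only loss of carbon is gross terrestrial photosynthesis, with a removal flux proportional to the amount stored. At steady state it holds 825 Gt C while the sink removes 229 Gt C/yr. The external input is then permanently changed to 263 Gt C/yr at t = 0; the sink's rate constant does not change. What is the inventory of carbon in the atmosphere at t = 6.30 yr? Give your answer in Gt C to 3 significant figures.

Residence time τ = M₀/F₀ = 3.603 yr. The eventual steady state is M_∞ = M₀·(F₁/F₀) = 825 × 263/229 = 947.49 Gt C.
The anomaly ΔM(t) = M(t) − M_∞ decays as ΔM₀·e^(−t/τ) with ΔM₀ = 825 − 947.49 = −122.5 Gt C.
At t = 6.30 yr, e^(−t/τ) = e^(−1.749) = 0.1740, so ΔM = −21.31 Gt C and M = 947.49 − 21.31 = 926.18 Gt C.

926 Gt C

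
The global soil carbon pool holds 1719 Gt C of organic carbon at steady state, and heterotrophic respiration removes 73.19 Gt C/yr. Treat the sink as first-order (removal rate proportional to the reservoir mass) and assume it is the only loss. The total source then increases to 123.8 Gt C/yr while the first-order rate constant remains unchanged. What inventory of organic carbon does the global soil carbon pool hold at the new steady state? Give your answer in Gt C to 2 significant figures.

Rate constant k = F/M = 73.19 / 1719 = 0.04258 yr⁻¹.
At the new steady state, source = k·M_new ⇒ M_new = 123.8 / 0.04258 = 2908 Gt C.
(Equivalently M_new = M × F_new/F_old = 1719 × 123.8/73.19.)

2900 Gt C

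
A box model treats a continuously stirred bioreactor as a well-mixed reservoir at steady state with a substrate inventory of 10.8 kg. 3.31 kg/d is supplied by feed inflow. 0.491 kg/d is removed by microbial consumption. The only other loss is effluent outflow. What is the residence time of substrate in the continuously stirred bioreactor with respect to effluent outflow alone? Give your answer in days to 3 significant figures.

At steady state ΣF_in = ΣF_out.
ΣF_in = 3.3100 kg/d.
Effluent outflow flux = ΣF_in − (0.491) = 3.3100 − 0.4910 = 2.819 kg/d.
τ = M / F = 10.8 / 2.819 = 3.831 d.

3.83 d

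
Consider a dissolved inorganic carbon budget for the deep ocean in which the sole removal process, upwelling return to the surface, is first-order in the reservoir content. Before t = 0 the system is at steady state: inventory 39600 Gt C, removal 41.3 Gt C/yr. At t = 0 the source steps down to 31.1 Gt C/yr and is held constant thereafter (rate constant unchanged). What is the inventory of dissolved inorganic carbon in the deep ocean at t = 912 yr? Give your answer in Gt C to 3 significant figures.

33600 Gt C

Residence time τ = M₀/F₀ = 958.8 yr. The eventual steady state is M_∞ = M₀·(F₁/F₀) = 39600 × 31.1/41.3 = 29820 Gt C.
The anomaly ΔM(t) = M(t) − M_∞ decays as ΔM₀·e^(−t/τ) with ΔM₀ = 39600 − 29820 = 9780 Gt C.
At t = 912 yr, e^(−t/τ) = e^(−0.9512) = 0.3863, so ΔM = 3778 Gt C and M = 29820 + 3778 = 33598 Gt C.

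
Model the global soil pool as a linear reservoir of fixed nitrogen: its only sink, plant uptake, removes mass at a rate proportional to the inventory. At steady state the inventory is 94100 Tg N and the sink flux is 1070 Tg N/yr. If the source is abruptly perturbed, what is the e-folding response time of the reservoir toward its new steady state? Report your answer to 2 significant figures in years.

For a linear reservoir the response time equals the residence time τ = M/F.
τ = 94100 / 1070 = 87.94 yr.

88 yr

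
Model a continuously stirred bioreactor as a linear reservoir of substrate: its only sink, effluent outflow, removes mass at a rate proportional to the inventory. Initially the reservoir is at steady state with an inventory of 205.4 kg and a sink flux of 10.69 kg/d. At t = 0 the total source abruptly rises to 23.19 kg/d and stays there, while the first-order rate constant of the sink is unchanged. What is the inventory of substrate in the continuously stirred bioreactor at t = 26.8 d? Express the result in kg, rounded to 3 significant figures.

386 kg

τ = M₀/F₀ = 205.4/10.69 = 19.21 d; rate constant k = 1/τ.
New steady state M_∞ = F₁/k = F₁·τ = 23.19 × 19.21 = 445.58 kg.
M(t) = M_∞ + (M₀ − M_∞)·e^(−t/τ); t/τ = 26.8/19.21 = 1.395, so e^(−t/τ) = 0.2479.
M(t) = 445.58 − 240.2 × 0.2479 = 386.04 kg.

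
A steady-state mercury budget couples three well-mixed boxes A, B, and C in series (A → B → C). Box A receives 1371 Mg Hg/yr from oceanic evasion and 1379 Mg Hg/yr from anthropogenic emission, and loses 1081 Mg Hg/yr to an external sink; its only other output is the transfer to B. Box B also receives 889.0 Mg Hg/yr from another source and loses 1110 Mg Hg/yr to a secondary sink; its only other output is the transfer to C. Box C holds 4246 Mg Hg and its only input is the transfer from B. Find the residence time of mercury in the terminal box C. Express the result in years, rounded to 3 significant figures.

2.93 yr

Box A: F(A→B) = (1371 + 1379) − 1081 = 1669.0 Mg Hg/yr.
Box B: F(B→C) = (1669.0 + 889.0) − 1110 = 1448.0 Mg Hg/yr.
Box C throughput = its input = 1448.0 Mg Hg/yr; τ = 4246 / 1448.0 = 2.932 yr.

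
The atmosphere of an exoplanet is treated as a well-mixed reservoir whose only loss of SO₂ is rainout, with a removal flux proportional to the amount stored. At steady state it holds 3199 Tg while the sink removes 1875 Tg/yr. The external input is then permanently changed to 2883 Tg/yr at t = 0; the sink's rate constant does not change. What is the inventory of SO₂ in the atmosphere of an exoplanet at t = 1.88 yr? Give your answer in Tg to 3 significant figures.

τ = M₀/F₀ = 3199/1875 = 1.706 yr; rate constant k = 1/τ.
New steady state M_∞ = F₁/k = F₁·τ = 2883 × 1.706 = 4918.8 Tg.
M(t) = M_∞ + (M₀ − M_∞)·e^(−t/τ); t/τ = 1.88/1.706 = 1.102, so e^(−t/τ) = 0.3322.
M(t) = 4918.8 − 1720 × 0.3322 = 4347.4 Tg.

4350 Tg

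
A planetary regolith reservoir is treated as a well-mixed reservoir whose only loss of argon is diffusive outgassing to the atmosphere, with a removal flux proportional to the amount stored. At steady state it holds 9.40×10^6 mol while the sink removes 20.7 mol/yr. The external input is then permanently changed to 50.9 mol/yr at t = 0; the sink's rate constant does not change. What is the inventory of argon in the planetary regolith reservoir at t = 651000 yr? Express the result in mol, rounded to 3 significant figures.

Residence time τ = M₀/F₀ = 454100 yr. The eventual steady state is M_∞ = M₀·(F₁/F₀) = 9.40×10^6 × 50.9/20.7 = 2.3114×10^7 mol.
The anomaly ΔM(t) = M(t) − M_∞ decays as ΔM₀·e^(−t/τ) with ΔM₀ = 9.40×10^6 − 2.3114×10^7 = −1.371×10^7 mol.
At t = 651000 yr, e^(−t/τ) = e^(−1.434) = 0.2385, so ΔM = −3.270×10^6 mol and M = 2.3114×10^7 − 3.270×10^6 = 1.9844×10^7 mol.

1.98×10^7 mol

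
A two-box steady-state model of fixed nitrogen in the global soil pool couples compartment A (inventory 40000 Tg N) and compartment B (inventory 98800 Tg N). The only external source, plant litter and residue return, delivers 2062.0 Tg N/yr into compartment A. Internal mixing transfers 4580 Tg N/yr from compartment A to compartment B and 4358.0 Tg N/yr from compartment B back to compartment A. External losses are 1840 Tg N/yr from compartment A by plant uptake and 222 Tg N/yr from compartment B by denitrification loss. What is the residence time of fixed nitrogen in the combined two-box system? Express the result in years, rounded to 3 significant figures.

For the system as a whole, the A↔B exchange is internal and contributes nothing to the throughput; only the external sinks remove mass.
M_total = 40000 + 98800 = 138800 Tg N.
ΣF_external_out = 1840 + 222 = 2062.0 Tg N/yr.
τ = M_total / ΣF_ext = 138800 / 2062.0 = 67.31 yr.

67.3 yr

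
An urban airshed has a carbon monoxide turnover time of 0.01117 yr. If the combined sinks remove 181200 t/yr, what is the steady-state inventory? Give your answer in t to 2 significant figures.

2000 t

τ = M/F ⇒ M = τ × F = 0.01117 × 181200 = 2024 t.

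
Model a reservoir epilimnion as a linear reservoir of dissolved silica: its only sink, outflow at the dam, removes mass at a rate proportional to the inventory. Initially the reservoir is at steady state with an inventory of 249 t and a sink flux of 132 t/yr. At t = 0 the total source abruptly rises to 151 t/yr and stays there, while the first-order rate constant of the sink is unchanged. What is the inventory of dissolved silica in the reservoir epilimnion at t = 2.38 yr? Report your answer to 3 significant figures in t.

τ = M₀/F₀ = 249/132 = 1.886 yr; rate constant k = 1/τ.
New steady state M_∞ = F₁/k = F₁·τ = 151 × 1.886 = 284.84 t.
M(t) = M_∞ + (M₀ − M_∞)·e^(−t/τ); t/τ = 2.38/1.886 = 1.262, so e^(−t/τ) = 0.2832.
M(t) = 284.84 − 35.84 × 0.2832 = 274.69 t.

275 t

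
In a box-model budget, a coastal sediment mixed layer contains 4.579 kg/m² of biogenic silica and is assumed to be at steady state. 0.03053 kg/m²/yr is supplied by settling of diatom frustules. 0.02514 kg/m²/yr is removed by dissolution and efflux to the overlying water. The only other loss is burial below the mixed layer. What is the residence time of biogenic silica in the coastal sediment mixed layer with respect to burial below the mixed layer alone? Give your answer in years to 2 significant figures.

At steady state ΣF_in = ΣF_out.
ΣF_in = 0.030530 kg/m²/yr.
Burial below the mixed layer flux = ΣF_in − (0.02514) = 0.030530 − 0.02514 = 0.005390 kg/m²/yr.
τ = M / F = 4.579 / 0.005390 = 849.5 yr.

850 yr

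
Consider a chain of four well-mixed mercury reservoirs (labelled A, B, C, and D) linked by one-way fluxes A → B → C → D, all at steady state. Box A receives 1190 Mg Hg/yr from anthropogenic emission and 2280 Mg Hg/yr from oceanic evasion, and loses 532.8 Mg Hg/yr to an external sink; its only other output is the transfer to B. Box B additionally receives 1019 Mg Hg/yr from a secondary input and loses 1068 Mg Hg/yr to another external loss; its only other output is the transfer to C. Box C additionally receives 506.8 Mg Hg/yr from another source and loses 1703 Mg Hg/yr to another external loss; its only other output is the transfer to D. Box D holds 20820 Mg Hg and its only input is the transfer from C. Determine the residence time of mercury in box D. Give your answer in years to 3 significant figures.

12.3 yr

Box A: F(A→B) = (1190 + 2280) − 532.8 = 2937.2 Mg Hg/yr.
Box B: F(B→C) = (2937.2 + 1019) − 1068 = 2888.2 Mg Hg/yr.
Box C: F(C→D) = (2888.2 + 506.8) − 1703 = 1692.0 Mg Hg/yr.
Box D throughput = its input = 1692.0 Mg Hg/yr; τ = 20820 / 1692.0 = 12.30 yr.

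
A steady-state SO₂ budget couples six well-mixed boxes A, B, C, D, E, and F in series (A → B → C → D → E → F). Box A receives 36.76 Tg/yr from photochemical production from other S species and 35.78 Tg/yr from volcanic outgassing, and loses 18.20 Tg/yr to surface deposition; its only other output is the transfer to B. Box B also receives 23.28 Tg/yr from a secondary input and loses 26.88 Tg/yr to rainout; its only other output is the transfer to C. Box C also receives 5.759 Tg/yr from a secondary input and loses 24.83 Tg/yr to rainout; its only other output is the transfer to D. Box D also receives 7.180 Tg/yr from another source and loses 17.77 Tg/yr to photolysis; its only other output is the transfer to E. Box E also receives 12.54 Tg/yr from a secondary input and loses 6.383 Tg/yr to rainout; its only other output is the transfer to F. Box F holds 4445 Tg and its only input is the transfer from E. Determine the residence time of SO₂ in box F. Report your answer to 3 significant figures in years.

Box A: F(A→B) = (36.76 + 35.78) − 18.20 = 54.340 Tg/yr.
Box B: F(B→C) = (54.340 + 23.28) − 26.88 = 50.740 Tg/yr.
Box C: F(C→D) = (50.740 + 5.759) − 24.83 = 31.669 Tg/yr.
Box D: F(D→E) = (31.669 + 7.180) − 17.77 = 21.079 Tg/yr.
Box E: F(E→F) = (21.079 + 12.54) − 6.383 = 27.236 Tg/yr.
Box F throughput = its input = 27.236 Tg/yr; τ = 4445 / 27.236 = 163.2 yr.

163 yr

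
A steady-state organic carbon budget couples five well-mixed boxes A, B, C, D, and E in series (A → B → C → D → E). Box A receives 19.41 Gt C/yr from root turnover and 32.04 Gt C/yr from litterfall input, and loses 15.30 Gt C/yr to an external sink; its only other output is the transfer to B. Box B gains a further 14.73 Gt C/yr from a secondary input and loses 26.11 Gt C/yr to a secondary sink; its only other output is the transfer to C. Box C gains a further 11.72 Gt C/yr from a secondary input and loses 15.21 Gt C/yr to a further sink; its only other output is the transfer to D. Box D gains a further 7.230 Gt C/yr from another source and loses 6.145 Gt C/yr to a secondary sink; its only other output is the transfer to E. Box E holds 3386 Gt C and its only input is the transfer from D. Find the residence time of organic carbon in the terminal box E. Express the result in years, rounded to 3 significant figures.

151 yr

Box A: F(A→B) = (19.41 + 32.04) − 15.30 = 36.150 Gt C/yr.
Box B: F(B→C) = (36.150 + 14.73) − 26.11 = 24.770 Gt C/yr.
Box C: F(C→D) = (24.770 + 11.72) − 15.21 = 21.280 Gt C/yr.
Box D: F(D→E) = (21.280 + 7.230) − 6.145 = 22.365 Gt C/yr.
Box E throughput = its input = 22.365 Gt C/yr; τ = 3386 / 22.365 = 151.4 yr.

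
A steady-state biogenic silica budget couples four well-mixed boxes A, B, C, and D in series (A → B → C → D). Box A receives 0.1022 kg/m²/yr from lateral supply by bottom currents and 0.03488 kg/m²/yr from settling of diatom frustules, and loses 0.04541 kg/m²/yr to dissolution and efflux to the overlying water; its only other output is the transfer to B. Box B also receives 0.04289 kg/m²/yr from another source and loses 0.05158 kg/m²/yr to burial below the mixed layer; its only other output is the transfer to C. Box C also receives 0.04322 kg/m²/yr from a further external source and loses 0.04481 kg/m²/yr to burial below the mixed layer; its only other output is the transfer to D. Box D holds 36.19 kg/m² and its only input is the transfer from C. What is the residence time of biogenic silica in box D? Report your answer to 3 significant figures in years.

Box A: F(A→B) = (0.1022 + 0.03488) − 0.04541 = 0.091670 kg/m²/yr.
Box B: F(B→C) = (0.091670 + 0.04289) − 0.05158 = 0.082980 kg/m²/yr.
Box C: F(C→D) = (0.082980 + 0.04322) − 0.04481 = 0.081390 kg/m²/yr.
Box D throughput = its input = 0.081390 kg/m²/yr; τ = 36.19 / 0.081390 = 444.6 yr.

445 yr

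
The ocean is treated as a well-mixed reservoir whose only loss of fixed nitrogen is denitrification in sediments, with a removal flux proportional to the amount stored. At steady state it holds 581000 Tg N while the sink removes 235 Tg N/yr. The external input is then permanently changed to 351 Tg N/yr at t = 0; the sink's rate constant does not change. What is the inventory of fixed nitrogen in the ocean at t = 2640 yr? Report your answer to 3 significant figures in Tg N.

Residence time τ = M₀/F₀ = 2472 yr. The eventual steady state is M_∞ = M₀·(F₁/F₀) = 581000 × 351/235 = 867790 Tg N.
The anomaly ΔM(t) = M(t) − M_∞ decays as ΔM₀·e^(−t/τ) with ΔM₀ = 581000 − 867790 = −286800 Tg N.
At t = 2640 yr, e^(−t/τ) = e^(−1.068) = 0.3438, so ΔM = −98590 Tg N and M = 867790 − 98590 = 769200 Tg N.

769000 Tg N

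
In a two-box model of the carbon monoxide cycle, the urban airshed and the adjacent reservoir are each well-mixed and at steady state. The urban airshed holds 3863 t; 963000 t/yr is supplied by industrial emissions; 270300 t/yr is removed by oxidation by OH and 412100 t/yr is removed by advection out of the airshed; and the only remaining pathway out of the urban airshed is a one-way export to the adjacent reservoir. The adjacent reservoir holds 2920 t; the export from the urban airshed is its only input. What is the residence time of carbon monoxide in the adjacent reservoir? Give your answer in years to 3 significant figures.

0.0104 yr

Balance the urban airshed: ΣF_in = 963000 t/yr.
Export to the adjacent reservoir = ΣF_in − (270300 + 412100) = 280600 t/yr.
At steady state the output of the adjacent reservoir equals its input, 280600 t/yr.
τ = M / F = 2920 / 280600 = 0.01041 yr.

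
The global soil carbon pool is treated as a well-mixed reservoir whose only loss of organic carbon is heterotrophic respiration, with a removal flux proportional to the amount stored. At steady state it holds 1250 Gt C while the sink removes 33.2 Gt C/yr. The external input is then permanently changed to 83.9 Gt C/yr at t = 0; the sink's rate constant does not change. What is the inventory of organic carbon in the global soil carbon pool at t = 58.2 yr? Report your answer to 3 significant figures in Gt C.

The sink rate constant is k = F₀/M₀ = 33.2/1250 = 0.02656 yr⁻¹.
Solving dM/dt = F₁ − kM with M(0) = M₀ gives M(t) = F₁/k + (M₀ − F₁/k)·e^(−kt).
F₁/k = 83.9/0.02656 = 3158.9 Gt C; kt = 0.02656 × 58.2 = 1.546, e^(−kt) = 0.2131.
M(58.2) = 3158.9 + (1250 − 3158.9) × 0.2131 = 3158.9 − 406.9 = 2752.0 Gt C.

2750 Gt C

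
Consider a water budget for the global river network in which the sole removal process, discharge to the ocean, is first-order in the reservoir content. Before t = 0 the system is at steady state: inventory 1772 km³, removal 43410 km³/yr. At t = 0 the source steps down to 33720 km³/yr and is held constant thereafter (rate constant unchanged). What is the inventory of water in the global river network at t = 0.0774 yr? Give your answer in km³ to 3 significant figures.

τ = M₀/F₀ = 1772/43410 = 0.04082 yr; rate constant k = 1/τ.
New steady state M_∞ = F₁/k = F₁·τ = 33720 × 0.04082 = 1376.5 km³.
M(t) = M_∞ + (M₀ − M_∞)·e^(−t/τ); t/τ = 0.0774/0.04082 = 1.896, so e^(−t/τ) = 0.1501.
M(t) = 1376.5 + 395.5 × 0.1501 = 1435.8 km³.

1440 km³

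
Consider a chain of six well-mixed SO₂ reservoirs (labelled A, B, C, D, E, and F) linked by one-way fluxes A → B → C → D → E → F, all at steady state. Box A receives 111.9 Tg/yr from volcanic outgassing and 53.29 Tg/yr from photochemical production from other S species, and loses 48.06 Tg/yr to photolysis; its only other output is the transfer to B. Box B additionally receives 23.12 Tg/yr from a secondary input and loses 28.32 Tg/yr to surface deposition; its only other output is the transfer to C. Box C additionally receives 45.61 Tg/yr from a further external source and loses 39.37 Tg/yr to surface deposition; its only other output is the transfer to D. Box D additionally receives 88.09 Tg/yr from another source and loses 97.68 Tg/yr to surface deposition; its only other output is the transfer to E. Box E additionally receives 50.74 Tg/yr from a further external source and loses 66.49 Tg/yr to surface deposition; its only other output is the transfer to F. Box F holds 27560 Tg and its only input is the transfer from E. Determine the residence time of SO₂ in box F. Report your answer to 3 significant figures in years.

297 yr

Box A: F(A→B) = (111.9 + 53.29) − 48.06 = 117.13 Tg/yr.
Box B: F(B→C) = (117.13 + 23.12) − 28.32 = 111.93 Tg/yr.
Box C: F(C→D) = (111.93 + 45.61) − 39.37 = 118.17 Tg/yr.
Box D: F(D→E) = (118.17 + 88.09) − 97.68 = 108.58 Tg/yr.
Box E: F(E→F) = (108.58 + 50.74) − 66.49 = 92.830 Tg/yr.
Box F throughput = its input = 92.830 Tg/yr; τ = 27560 / 92.830 = 296.9 yr.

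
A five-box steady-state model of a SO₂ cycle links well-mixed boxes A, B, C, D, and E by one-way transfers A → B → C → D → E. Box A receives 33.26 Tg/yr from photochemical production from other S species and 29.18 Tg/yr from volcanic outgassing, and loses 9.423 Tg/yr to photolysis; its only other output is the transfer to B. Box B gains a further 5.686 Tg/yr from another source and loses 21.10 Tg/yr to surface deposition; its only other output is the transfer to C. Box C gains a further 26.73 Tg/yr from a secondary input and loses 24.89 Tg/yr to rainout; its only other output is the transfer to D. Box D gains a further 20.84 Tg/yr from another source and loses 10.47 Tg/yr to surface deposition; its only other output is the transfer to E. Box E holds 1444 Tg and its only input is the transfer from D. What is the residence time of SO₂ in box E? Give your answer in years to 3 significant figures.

Box A: F(A→B) = (33.26 + 29.18) − 9.423 = 53.017 Tg/yr.
Box B: F(B→C) = (53.017 + 5.686) − 21.10 = 37.603 Tg/yr.
Box C: F(C→D) = (37.603 + 26.73) − 24.89 = 39.443 Tg/yr.
Box D: F(D→E) = (39.443 + 20.84) − 10.47 = 49.813 Tg/yr.
Box E throughput = its input = 49.813 Tg/yr; τ = 1444 / 49.813 = 28.99 yr.

29.0 yr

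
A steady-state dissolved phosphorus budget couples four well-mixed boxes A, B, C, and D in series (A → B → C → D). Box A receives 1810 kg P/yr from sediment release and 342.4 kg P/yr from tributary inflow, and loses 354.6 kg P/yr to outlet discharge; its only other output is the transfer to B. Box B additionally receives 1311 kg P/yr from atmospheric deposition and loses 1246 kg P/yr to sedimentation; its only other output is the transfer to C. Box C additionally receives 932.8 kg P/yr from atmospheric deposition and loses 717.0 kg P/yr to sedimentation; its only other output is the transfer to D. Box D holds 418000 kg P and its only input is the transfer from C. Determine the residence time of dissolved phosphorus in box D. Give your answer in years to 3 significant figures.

Box A: F(A→B) = (1810 + 342.4) − 354.6 = 1797.8 kg P/yr.
Box B: F(B→C) = (1797.8 + 1311) − 1246 = 1862.8 kg P/yr.
Box C: F(C→D) = (1862.8 + 932.8) − 717.0 = 2078.6 kg P/yr.
Box D throughput = its input = 2078.6 kg P/yr; τ = 418000 / 2078.6 = 201.1 yr.

201 yr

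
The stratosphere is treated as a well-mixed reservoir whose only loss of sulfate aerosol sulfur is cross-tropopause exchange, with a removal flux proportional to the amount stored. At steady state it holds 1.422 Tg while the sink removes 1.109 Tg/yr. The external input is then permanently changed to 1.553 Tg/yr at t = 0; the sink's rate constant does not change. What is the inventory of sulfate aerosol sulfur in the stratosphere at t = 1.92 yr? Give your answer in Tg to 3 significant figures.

1.86 Tg

τ = M₀/F₀ = 1.422/1.109 = 1.282 yr; rate constant k = 1/τ.
New steady state M_∞ = F₁/k = F₁·τ = 1.553 × 1.282 = 1.9913 Tg.
M(t) = M_∞ + (M₀ − M_∞)·e^(−t/τ); t/τ = 1.92/1.282 = 1.497, so e^(−t/τ) = 0.2237.
M(t) = 1.9913 − 0.5693 × 0.2237 = 1.8639 Tg.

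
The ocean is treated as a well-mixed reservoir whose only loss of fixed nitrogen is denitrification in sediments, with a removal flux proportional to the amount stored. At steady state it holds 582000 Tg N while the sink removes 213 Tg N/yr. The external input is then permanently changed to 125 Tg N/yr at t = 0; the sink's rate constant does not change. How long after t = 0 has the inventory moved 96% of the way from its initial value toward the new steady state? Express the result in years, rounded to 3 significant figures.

8800 yr

τ = M₀/F₀ = 582000/213 = 2732 yr.
The remaining gap fraction is e^(−t/τ); 96% covered ⇒ e^(−t/τ) = 0.0400.
t = −τ ln(0.0400) = 2732 × 3.219 = 8795 yr.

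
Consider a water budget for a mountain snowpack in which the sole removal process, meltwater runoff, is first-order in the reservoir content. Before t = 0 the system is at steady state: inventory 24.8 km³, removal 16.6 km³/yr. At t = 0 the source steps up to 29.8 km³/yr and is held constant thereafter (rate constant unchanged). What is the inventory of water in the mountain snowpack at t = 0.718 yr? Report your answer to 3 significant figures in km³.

32.3 km³

Residence time τ = M₀/F₀ = 1.494 yr. The eventual steady state is M_∞ = M₀·(F₁/F₀) = 24.8 × 29.8/16.6 = 44.520 km³.
The anomaly ΔM(t) = M(t) − M_∞ decays as ΔM₀·e^(−t/τ) with ΔM₀ = 24.8 − 44.520 = −19.72 km³.
At t = 0.718 yr, e^(−t/τ) = e^(−0.4806) = 0.6184, so ΔM = −12.20 km³ and M = 44.520 − 12.20 = 32.325 km³.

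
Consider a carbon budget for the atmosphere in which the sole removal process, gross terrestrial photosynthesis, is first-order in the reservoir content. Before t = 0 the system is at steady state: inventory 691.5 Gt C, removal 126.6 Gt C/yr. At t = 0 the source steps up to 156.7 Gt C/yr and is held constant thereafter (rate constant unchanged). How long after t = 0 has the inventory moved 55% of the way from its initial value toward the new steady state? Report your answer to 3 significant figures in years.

4.36 yr

τ = M₀/F₀ = 691.5/126.6 = 5.462 yr.
The remaining gap fraction is e^(−t/τ); 55% covered ⇒ e^(−t/τ) = 0.450.
t = −τ ln(0.450) = 5.462 × 0.7985 = 4.362 yr.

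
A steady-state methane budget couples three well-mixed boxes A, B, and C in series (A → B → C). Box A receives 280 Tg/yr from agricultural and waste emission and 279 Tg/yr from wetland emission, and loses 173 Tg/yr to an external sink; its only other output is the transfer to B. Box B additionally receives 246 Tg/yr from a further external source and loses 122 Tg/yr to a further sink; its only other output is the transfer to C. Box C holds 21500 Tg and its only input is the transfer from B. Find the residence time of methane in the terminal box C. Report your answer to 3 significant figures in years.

42.2 yr

Box A: F(A→B) = (280 + 279) − 173 = 386.00 Tg/yr.
Box B: F(B→C) = (386.00 + 246) − 122 = 510.00 Tg/yr.
Box C throughput = its input = 510.00 Tg/yr; τ = 21500 / 510.00 = 42.16 yr.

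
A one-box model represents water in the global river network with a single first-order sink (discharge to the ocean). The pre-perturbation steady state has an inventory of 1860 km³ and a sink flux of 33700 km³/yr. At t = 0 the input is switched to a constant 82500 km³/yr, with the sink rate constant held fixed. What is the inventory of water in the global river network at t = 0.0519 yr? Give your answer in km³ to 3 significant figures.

3500 km³

The sink rate constant is k = F₀/M₀ = 33700/1860 = 18.12 yr⁻¹.
Solving dM/dt = F₁ − kM with M(0) = M₀ gives M(t) = F₁/k + (M₀ − F₁/k)·e^(−kt).
F₁/k = 82500/18.12 = 4553.4 km³; kt = 18.12 × 0.0519 = 0.9403, e^(−kt) = 0.3905.
M(0.0519) = 4553.4 + (1860 − 4553.4) × 0.3905 = 4553.4 − 1052 = 3501.6 km³.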